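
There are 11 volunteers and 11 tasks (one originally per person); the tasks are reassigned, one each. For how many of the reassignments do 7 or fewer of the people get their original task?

39916414

Sum C(11,i)·!(11-i) for i = 0..7:
  i=0: C(11,0)·!11 = 1·14684570 = 14684570
  i=1: C(11,1)·!10 = 11·1334961 = 14684571
  i=2: C(11,2)·!9 = 55·133496 = 7342280
  i=3: C(11,3)·!8 = 165·14833 = 2447445
  i=4: C(11,4)·!7 = 330·1854 = 611820
  i=5: C(11,5)·!6 = 462·265 = 122430
  i=6: C(11,6)·!5 = 462·44 = 20328
  i=7: C(11,7)·!4 = 330·9 = 2970
Total = 39916414.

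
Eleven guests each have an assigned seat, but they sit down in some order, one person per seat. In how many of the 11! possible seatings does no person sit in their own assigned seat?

14684570

The number of derangements of 11 is !11 = Σ_{k=0}^{11} (-1)^k·11!/k!
= 11! - 11!/1! + 11!/2! - 11!/3! + 11!/4! - 11!/5! + 11!/6! - 11!/7! + 11!/8! - 11!/9! + 11!/10! - 11!/11!
= 39916800 - 39916800 + 19958400 - 6652800 + 1663200 - 332640 + 55440 - 7920 + 990 - 110 + 11 - 1
= 14684570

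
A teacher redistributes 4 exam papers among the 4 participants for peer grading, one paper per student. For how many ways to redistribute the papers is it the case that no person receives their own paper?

9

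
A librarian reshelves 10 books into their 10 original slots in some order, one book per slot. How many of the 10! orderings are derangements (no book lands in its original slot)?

1334961

!10 is the nearest integer to 10!/e.
10! = 3628800, and 3628800/e ≈ 1334960.92, so !10 = 1334961.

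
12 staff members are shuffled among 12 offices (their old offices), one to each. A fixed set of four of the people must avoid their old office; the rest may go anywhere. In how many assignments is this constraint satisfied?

339696000

Inclusion-exclusion on the 4 forbidden self-matches:
Σ_{j=0}^{4} (-1)^j C(4,j)(12-j)!
= C(4,0)·12! - C(4,1)·11! + C(4,2)·10! - C(4,3)·9! + C(4,4)·8!
= 479001600 - 159667200 + 21772800 - 1451520 + 40320
= 339696000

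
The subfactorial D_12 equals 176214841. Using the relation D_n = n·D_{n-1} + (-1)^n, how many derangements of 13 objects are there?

2290792932

D_13 = 13·176214841 - 1 = 2290792932.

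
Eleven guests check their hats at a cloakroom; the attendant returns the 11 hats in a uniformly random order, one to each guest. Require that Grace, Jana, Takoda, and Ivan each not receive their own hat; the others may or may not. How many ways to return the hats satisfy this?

27422640

Inclusion-exclusion on the 4 forbidden self-matches:
Σ_{j=0}^{4} (-1)^j C(4,j)(11-j)!
= C(4,0)·11! - C(4,1)·10! + C(4,2)·9! - C(4,3)·8! + C(4,4)·7!
= 39916800 - 14515200 + 2177280 - 161280 + 5040
= 27422640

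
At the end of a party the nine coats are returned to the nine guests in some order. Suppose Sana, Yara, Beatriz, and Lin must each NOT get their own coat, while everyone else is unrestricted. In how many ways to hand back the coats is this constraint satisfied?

229080

Let A_j be the event that the j-th constrained one is fixed. By inclusion-exclusion over the 4 events:
Σ_{j=0}^{4} (-1)^j C(4,j)(9-j)!
= C(4,0)·9! - C(4,1)·8! + C(4,2)·7! - C(4,3)·6! + C(4,4)·5!
= 362880 - 161280 + 30240 - 2880 + 120
= 229080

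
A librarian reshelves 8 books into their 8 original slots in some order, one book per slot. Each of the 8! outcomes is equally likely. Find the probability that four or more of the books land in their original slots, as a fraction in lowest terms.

257/13440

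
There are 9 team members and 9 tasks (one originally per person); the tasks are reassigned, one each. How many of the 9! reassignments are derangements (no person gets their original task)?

133496

By inclusion-exclusion, !9 = Σ (-1)^k · 9!/k! for k=0..9
= 9! - 9!/1! + 9!/2! - 9!/3! + 9!/4! - 9!/5! + 9!/6! - 9!/7! + 9!/8! - 9!/9!
= 362880 - 362880 + 181440 - 60480 + 15120 - 3024 + 504 - 72 + 9 - 1
= 133496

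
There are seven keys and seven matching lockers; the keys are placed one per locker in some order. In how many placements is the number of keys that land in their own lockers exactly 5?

Choose which 5 of the 7 are fixed: C(7,5) = 21.
The other 2 form a derangement: !2 = 1.
Total: 21 × 1 = 21.

21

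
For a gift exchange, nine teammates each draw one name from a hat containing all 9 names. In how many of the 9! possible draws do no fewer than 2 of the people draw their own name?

95887

Sum C(9,i)·!(9-i) for i = 2..9:
  i=2: C(9,2)·!7 = 36·1854 = 66744
  i=3: C(9,3)·!6 = 84·265 = 22260
  i=4: C(9,4)·!5 = 126·44 = 5544
  i=5: C(9,5)·!4 = 126·9 = 1134
  i=6: C(9,6)·!3 = 84·2 = 168
  i=7: C(9,7)·!2 = 36·1 = 36
  i=8: C(9,8)·!1 = 9·0 = 0
  i=9: C(9,9)·!0 = 1·1 = 1
Total = 95887.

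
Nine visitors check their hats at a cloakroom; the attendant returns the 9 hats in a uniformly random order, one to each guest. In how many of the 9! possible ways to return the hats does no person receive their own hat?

Recurrence: !9 = 9·!8 + (-1)^9.
!9 = 9·14833 - 1 = 133496

133496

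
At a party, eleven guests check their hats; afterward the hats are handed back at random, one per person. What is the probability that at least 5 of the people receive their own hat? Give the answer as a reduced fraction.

73057/19958400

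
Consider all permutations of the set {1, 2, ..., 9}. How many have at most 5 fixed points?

Sum C(9,i)·!(9-i) for i = 0..5:
  i=0: C(9,0)·!9 = 1·133496 = 133496
  i=1: C(9,1)·!8 = 9·14833 = 133497
  i=2: C(9,2)·!7 = 36·1854 = 66744
  i=3: C(9,3)·!6 = 84·265 = 22260
  i=4: C(9,4)·!5 = 126·44 = 5544
  i=5: C(9,5)·!4 = 126·9 = 1134
Total = 362675.

362675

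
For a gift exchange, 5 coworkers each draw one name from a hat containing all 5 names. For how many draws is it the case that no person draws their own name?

44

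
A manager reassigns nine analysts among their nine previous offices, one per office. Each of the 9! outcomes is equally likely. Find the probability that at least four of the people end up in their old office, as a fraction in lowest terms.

Favorable outcomes: Σ_{i≥4} C(9,i)·!(9-i) = 126·44 + 126·9 + 84·2 + 36·1 + 9·0 + 1·1 = 6883.
Total outcomes: 9! = 362880.
Probability = 6883/362880 = 6883/362880.

6883/362880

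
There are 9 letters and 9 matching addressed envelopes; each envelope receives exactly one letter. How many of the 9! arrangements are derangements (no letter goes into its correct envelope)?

133496

Recurrence: !9 = 8·(!8 + !7).
!9 = 8·(14833 + 1854) = 8·16687 = 133496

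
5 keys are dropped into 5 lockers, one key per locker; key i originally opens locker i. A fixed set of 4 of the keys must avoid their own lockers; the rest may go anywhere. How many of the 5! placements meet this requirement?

Inclusion-exclusion on the 4 forbidden self-matches:
Σ_{j=0}^{4} (-1)^j C(4,j)(5-j)!
= C(4,0)·5! - C(4,1)·4! + C(4,2)·3! - C(4,3)·2! + C(4,4)·1!
= 120 - 96 + 36 - 8 + 1
= 53

53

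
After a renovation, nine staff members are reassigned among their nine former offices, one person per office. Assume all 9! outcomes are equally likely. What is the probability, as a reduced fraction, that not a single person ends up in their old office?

16687/45360

Favorable outcomes: !9 = 133496.
Total outcomes: 9! = 362880.
Probability = 133496/362880 = 16687/45360.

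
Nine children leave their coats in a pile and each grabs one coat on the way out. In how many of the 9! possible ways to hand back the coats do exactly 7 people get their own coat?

36

Pick the 7 fixed positions: C(9,7) = 36 ways.
The remaining 2 must be deranged: !2 = 1.
Total: 36 × 1 = 36.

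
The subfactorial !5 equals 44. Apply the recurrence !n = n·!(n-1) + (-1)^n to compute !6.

265

!6 = 6·44 + 1 = 265.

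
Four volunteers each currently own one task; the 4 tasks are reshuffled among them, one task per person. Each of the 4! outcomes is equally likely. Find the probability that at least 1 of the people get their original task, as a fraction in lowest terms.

5/8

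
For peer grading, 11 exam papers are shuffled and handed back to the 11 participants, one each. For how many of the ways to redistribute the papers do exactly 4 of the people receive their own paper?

Choose which 4 of the 11 are fixed: C(11,4) = 330.
The other 7 form a derangement: !7 = 1854.
Total: 330 × 1854 = 611820.

611820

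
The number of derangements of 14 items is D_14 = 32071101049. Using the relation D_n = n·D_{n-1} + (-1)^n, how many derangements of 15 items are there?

D_15 = 15·32071101049 - 1 = 481066515734.

481066515734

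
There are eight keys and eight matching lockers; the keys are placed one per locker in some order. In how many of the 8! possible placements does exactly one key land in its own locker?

14832

Pick the single fixed position: C(8,1) = 8 ways.
The remaining 7 must be deranged: !7 = 1854.
Total: 8 × 1854 = 14832.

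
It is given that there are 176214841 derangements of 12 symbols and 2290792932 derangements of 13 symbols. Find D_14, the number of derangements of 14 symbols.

D_14 = (14-1)·(D_13 + D_12) = 13·(2290792932 + 176214841) = 13·2467007773 = 32071101049.

32071101049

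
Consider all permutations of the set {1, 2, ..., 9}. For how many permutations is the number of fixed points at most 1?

266993

# with exactly i fixed is C(9,i)·!(9-i); sum over i=0..1:
  i=0: C(9,0)·!9 = 1·133496 = 133496
  i=1: C(9,1)·!8 = 9·14833 = 133497
Total = 266993.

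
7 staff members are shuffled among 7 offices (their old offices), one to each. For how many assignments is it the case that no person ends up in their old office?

1854

Use !n = (n-1)(!(n-1) + !(n-2)).
!7 = 6·(265 + 44) = 6·309 = 1854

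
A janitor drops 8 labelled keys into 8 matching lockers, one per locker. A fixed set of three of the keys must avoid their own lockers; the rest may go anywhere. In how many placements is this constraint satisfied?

27240

Let A_j be the event that the j-th constrained one is fixed. By inclusion-exclusion over the 3 events:
Σ_{j=0}^{3} (-1)^j C(3,j)(8-j)!
= C(3,0)·8! - C(3,1)·7! + C(3,2)·6! - C(3,3)·5!
= 40320 - 15120 + 2160 - 120
= 27240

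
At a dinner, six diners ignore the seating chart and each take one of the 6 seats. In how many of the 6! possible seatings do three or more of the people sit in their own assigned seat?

# with exactly i fixed is C(6,i)·!(6-i); sum over i=3..6:
  i=3: C(6,3)·!3 = 20·2 = 40
  i=4: C(6,4)·!2 = 15·1 = 15
  i=5: C(6,5)·!1 = 6·0 = 0
  i=6: C(6,6)·!0 = 1·1 = 1
Total = 56.

56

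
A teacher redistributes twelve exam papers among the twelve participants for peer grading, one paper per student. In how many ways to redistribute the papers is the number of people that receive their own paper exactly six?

Choose which 6 of the 12 are fixed: C(12,6) = 924.
The remaining 6 must be deranged: !6 = 265.
Total: 924 × 265 = 244860.

244860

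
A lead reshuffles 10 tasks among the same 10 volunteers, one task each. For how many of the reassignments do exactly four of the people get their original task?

55650

Choose which 4 of the 10 are fixed: C(10,4) = 210.
The remaining 6 must be deranged: !6 = 265.
Total: 210 × 265 = 55650.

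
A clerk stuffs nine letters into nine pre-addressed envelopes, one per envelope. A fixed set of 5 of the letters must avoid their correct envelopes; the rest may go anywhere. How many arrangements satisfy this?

205056

Inclusion-exclusion on the 5 forbidden self-matches:
Σ_{j=0}^{5} (-1)^j C(5,j)(9-j)!
= C(5,0)·9! - C(5,1)·8! + C(5,2)·7! - C(5,3)·6! + C(5,4)·5! - C(5,5)·4!
= 362880 - 201600 + 50400 - 7200 + 600 - 24
= 205056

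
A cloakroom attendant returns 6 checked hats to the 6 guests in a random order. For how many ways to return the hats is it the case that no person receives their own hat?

265

The number of derangements of 6 is !6 = Σ_{k=0}^{6} (-1)^k·6!/k!
= 6! - 6!/1! + 6!/2! - 6!/3! + 6!/4! - 6!/5! + 6!/6!
= 720 - 720 + 360 - 120 + 30 - 6 + 1
= 265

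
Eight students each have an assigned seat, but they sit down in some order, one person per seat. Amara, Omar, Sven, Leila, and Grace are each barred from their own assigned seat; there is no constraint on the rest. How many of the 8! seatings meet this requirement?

Let A_j be the event that the j-th constrained one is fixed. By inclusion-exclusion over the 5 events:
Σ_{j=0}^{5} (-1)^j C(5,j)(8-j)!
= C(5,0)·8! - C(5,1)·7! + C(5,2)·6! - C(5,3)·5! + C(5,4)·4! - C(5,5)·3!
= 40320 - 25200 + 7200 - 1200 + 120 - 6
= 21234

21234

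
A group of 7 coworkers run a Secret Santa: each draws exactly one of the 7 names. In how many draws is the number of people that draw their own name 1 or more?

Sum C(7,i)·!(7-i) for i = 1..7:
  i=1: C(7,1)·!6 = 7·265 = 1855
  i=2: C(7,2)·!5 = 21·44 = 924
  i=3: C(7,3)·!4 = 35·9 = 315
  i=4: C(7,4)·!3 = 35·2 = 70
  i=5: C(7,5)·!2 = 21·1 = 21
  i=6: C(7,6)·!1 = 7·0 = 0
  i=7: C(7,7)·!0 = 1·1 = 1
Total = 3186.

3186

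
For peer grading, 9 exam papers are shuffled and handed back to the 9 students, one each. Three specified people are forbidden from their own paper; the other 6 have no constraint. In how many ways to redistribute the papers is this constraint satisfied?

256320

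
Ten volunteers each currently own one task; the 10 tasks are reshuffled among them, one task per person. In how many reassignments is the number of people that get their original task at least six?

2176

Sum C(10,i)·!(10-i) for i = 6..10:
  i=6: C(10,6)·!4 = 210·9 = 1890
  i=7: C(10,7)·!3 = 120·2 = 240
  i=8: C(10,8)·!2 = 45·1 = 45
  i=9: C(10,9)·!1 = 10·0 = 0
  i=10: C(10,10)·!0 = 1·1 = 1
Total = 2176.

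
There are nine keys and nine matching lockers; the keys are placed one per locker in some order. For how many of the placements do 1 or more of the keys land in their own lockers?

# with exactly i fixed is C(9,i)·!(9-i); sum over i=1..9:
  i=1: C(9,1)·!8 = 9·14833 = 133497
  i=2: C(9,2)·!7 = 36·1854 = 66744
  i=3: C(9,3)·!6 = 84·265 = 22260
  i=4: C(9,4)·!5 = 126·44 = 5544
  i=5: C(9,5)·!4 = 126·9 = 1134
  i=6: C(9,6)·!3 = 84·2 = 168
  i=7: C(9,7)·!2 = 36·1 = 36
  i=8: C(9,8)·!1 = 9·0 = 0
  i=9: C(9,9)·!0 = 1·1 = 1
Total = 229384.

229384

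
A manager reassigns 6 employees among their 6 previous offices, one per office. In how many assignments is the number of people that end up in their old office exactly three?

Pick the 3 fixed positions: C(6,3) = 20 ways.
The remaining 3 must be deranged: !3 = 2.
Total: 20 × 2 = 40.

40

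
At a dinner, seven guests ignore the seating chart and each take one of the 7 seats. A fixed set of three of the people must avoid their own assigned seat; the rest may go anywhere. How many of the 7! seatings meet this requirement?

3216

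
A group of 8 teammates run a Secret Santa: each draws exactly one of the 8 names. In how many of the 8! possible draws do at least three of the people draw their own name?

Sum C(8,i)·!(8-i) for i = 3..8:
  i=3: C(8,3)·!5 = 56·44 = 2464
  i=4: C(8,4)·!4 = 70·9 = 630
  i=5: C(8,5)·!3 = 56·2 = 112
  i=6: C(8,6)·!2 = 28·1 = 28
  i=7: C(8,7)·!1 = 8·0 = 0
  i=8: C(8,8)·!0 = 1·1 = 1
Total = 3235.

3235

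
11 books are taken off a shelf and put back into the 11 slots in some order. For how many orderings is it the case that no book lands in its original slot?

14684570

!11 is the nearest integer to 11!/e.
11! = 39916800, and 39916800/e ≈ 14684570.08, so !11 = 14684570.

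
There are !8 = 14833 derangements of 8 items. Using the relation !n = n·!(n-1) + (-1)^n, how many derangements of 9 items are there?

!9 = 9·14833 - 1 = 133496.

133496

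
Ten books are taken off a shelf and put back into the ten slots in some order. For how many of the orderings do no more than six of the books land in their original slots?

3628514

Sum C(10,i)·!(10-i) for i = 0..6:
  i=0: C(10,0)·!10 = 1·1334961 = 1334961
  i=1: C(10,1)·!9 = 10·133496 = 1334960
  i=2: C(10,2)·!8 = 45·14833 = 667485
  i=3: C(10,3)·!7 = 120·1854 = 222480
  i=4: C(10,4)·!6 = 210·265 = 55650
  i=5: C(10,5)·!5 = 252·44 = 11088
  i=6: C(10,6)·!4 = 210·9 = 1890
Total = 3628514.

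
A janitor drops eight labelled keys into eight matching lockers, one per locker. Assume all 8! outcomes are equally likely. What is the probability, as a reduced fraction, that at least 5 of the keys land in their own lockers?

Favorable outcomes: Σ_{i≥5} C(8,i)·!(8-i) = 56·2 + 28·1 + 8·0 + 1·1 = 141.
Total outcomes: 8! = 40320.
Probability = 141/40320 = 47/13440.

47/13440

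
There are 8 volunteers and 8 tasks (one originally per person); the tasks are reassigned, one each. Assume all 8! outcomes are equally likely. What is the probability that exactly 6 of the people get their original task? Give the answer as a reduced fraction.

1/1440

Favorable outcomes: C(8,6)·!2 = 28·1 = 28.
Total outcomes: 8! = 40320.
Probability = 28/40320 = 1/1440.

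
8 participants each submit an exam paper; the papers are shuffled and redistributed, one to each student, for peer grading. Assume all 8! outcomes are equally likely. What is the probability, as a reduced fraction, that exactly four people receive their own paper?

Favorable outcomes: C(8,4)·!4 = 70·9 = 630.
Total outcomes: 8! = 40320.
Probability = 630/40320 = 1/64.

1/64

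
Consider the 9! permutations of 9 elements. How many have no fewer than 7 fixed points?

Sum C(9,i)·!(9-i) for i = 7..9:
  i=7: C(9,7)·!2 = 36·1 = 36
  i=8: C(9,8)·!1 = 9·0 = 0
  i=9: C(9,9)·!0 = 1·1 = 1
Total = 37.

37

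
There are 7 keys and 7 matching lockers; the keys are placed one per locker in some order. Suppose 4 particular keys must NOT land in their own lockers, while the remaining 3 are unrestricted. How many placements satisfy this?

2790

Let A_j be the event that the j-th constrained one is fixed. By inclusion-exclusion over the 4 events:
Σ_{j=0}^{4} (-1)^j C(4,j)(7-j)!
= C(4,0)·7! - C(4,1)·6! + C(4,2)·5! - C(4,3)·4! + C(4,4)·3!
= 5040 - 2880 + 720 - 96 + 6
= 2790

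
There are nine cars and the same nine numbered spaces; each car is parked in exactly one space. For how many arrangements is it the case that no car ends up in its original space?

133496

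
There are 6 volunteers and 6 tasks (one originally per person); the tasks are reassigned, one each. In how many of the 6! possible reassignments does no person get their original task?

265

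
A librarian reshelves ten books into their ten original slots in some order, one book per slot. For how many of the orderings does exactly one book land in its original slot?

1334960

Pick the single fixed position: C(10,1) = 10 ways.
The remaining 9 must be deranged: !9 = 133496.
Total: 10 × 133496 = 1334960.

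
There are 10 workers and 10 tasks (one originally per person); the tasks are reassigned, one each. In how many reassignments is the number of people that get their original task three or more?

# with exactly i fixed is C(10,i)·!(10-i); sum over i=3..10:
  i=3: C(10,3)·!7 = 120·1854 = 222480
  i=4: C(10,4)·!6 = 210·265 = 55650
  i=5: C(10,5)·!5 = 252·44 = 11088
  i=6: C(10,6)·!4 = 210·9 = 1890
  i=7: C(10,7)·!3 = 120·2 = 240
  i=8: C(10,8)·!2 = 45·1 = 45
  i=9: C(10,9)·!1 = 10·0 = 0
  i=10: C(10,10)·!0 = 1·1 = 1
Total = 291394.

291394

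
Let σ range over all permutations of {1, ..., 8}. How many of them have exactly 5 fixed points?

Pick the 5 fixed positions: C(8,5) = 56 ways.
The remaining 3 must be deranged: !3 = 2.
Total: 56 × 2 = 112.

112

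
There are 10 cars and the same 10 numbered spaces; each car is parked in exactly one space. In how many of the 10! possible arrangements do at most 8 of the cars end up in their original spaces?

# with exactly i fixed is C(10,i)·!(10-i); sum over i=0..8:
  i=0: C(10,0)·!10 = 1·1334961 = 1334961
  i=1: C(10,1)·!9 = 10·133496 = 1334960
  i=2: C(10,2)·!8 = 45·14833 = 667485
  i=3: C(10,3)·!7 = 120·1854 = 222480
  i=4: C(10,4)·!6 = 210·265 = 55650
  i=5: C(10,5)·!5 = 252·44 = 11088
  i=6: C(10,6)·!4 = 210·9 = 1890
  i=7: C(10,7)·!3 = 120·2 = 240
  i=8: C(10,8)·!2 = 45·1 = 45
Total = 3628799.

3628799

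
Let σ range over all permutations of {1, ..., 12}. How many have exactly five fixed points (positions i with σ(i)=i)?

Pick the 5 fixed positions: C(12,5) = 792 ways.
The other 7 form a derangement: !7 = 1854.
Total: 792 × 1854 = 1468368.

1468368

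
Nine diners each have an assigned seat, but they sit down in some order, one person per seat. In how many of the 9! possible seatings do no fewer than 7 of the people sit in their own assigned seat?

Sum C(9,i)·!(9-i) for i = 7..9:
  i=7: C(9,7)·!2 = 36·1 = 36
  i=8: C(9,8)·!1 = 9·0 = 0
  i=9: C(9,9)·!0 = 1·1 = 1
Total = 37.

37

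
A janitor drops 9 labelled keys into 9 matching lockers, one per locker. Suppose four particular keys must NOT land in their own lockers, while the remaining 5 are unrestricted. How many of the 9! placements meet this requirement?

229080

Let A_j be the event that the j-th constrained one is fixed. By inclusion-exclusion over the 4 events:
Σ_{j=0}^{4} (-1)^j C(4,j)(9-j)!
= C(4,0)·9! - C(4,1)·8! + C(4,2)·7! - C(4,3)·6! + C(4,4)·5!
= 362880 - 161280 + 30240 - 2880 + 120
= 229080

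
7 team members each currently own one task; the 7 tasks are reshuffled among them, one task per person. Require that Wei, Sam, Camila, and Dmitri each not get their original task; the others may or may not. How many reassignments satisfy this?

2790

Inclusion-exclusion on the 4 forbidden self-matches:
Σ_{j=0}^{4} (-1)^j C(4,j)(7-j)!
= C(4,0)·7! - C(4,1)·6! + C(4,2)·5! - C(4,3)·4! + C(4,4)·3!
= 5040 - 2880 + 720 - 96 + 6
= 2790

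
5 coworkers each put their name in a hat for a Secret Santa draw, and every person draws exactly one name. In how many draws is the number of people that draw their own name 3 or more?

# with exactly i fixed is C(5,i)·!(5-i); sum over i=3..5:
  i=3: C(5,3)·!2 = 10·1 = 10
  i=4: C(5,4)·!1 = 5·0 = 0
  i=5: C(5,5)·!0 = 1·1 = 1
Total = 11.

11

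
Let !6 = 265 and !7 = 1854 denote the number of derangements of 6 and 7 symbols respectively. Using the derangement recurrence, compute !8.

!8 = (8-1)·(!7 + !6) = 7·(1854 + 265) = 7·2119 = 14833.

14833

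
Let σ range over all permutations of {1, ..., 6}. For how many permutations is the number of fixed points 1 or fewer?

529

# with exactly i fixed is C(6,i)·!(6-i); sum over i=0..1:
  i=0: C(6,0)·!6 = 1·265 = 265
  i=1: C(6,1)·!5 = 6·44 = 264
Total = 529.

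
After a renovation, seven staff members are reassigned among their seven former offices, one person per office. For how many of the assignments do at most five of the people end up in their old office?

Sum C(7,i)·!(7-i) for i = 0..5:
  i=0: C(7,0)·!7 = 1·1854 = 1854
  i=1: C(7,1)·!6 = 7·265 = 1855
  i=2: C(7,2)·!5 = 21·44 = 924
  i=3: C(7,3)·!4 = 35·9 = 315
  i=4: C(7,4)·!3 = 35·2 = 70
  i=5: C(7,5)·!2 = 21·1 = 21
Total = 5039.

5039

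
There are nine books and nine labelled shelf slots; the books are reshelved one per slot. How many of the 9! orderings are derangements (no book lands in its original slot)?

133496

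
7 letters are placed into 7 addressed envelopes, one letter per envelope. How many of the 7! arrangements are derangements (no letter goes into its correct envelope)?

1854

The number of derangements of 7 is !7 = Σ_{k=0}^{7} (-1)^k·7!/k!
= 7! - 7!/1! + 7!/2! - 7!/3! + 7!/4! - 7!/5! + 7!/6! - 7!/7!
= 5040 - 5040 + 2520 - 840 + 210 - 42 + 7 - 1
= 1854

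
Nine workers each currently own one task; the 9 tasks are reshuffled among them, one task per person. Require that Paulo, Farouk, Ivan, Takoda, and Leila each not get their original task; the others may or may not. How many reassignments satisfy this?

205056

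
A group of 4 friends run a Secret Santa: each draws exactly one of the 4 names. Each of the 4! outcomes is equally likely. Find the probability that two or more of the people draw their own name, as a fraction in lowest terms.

7/24

Favorable outcomes: Σ_{i≥2} C(4,i)·!(4-i) = 6·1 + 4·0 + 1·1 = 7.
Total outcomes: 4! = 24.
Probability = 7/24 = 7/24.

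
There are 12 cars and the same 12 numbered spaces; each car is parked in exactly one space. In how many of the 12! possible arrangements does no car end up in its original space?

176214841

The number of derangements of 12 is !12 = Σ_{k=0}^{12} (-1)^k·12!/k!
= 12! - 12!/1! + 12!/2! - 12!/3! + 12!/4! - 12!/5! + 12!/6! - 12!/7! + 12!/8! - 12!/9! + 12!/10! - 12!/11! + 12!/12!
= 479001600 - 479001600 + 239500800 - 79833600 + 19958400 - 3991680 + 665280 - 95040 + 11880 - 1320 + 132 - 12 + 1
= 176214841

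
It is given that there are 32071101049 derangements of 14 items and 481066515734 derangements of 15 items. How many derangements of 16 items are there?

7697064251745

!16 = (16-1)·(!15 + !14) = 15·(481066515734 + 32071101049) = 15·513137616783 = 7697064251745.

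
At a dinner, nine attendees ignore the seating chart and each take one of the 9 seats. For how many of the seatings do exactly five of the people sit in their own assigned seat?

1134

Pick the 5 fixed positions: C(9,5) = 126 ways.
The other 4 form a derangement: !4 = 9.
Total: 126 × 9 = 1134.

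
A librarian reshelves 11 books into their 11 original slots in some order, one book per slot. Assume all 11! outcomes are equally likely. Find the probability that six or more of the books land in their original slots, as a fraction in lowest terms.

5921/9979200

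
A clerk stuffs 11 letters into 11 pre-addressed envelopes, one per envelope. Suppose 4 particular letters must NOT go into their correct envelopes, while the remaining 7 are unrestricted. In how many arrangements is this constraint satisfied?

Let A_j be the event that the j-th constrained one is fixed. By inclusion-exclusion over the 4 events:
Σ_{j=0}^{4} (-1)^j C(4,j)(11-j)!
= C(4,0)·11! - C(4,1)·10! + C(4,2)·9! - C(4,3)·8! + C(4,4)·7!
= 39916800 - 14515200 + 2177280 - 161280 + 5040
= 27422640

27422640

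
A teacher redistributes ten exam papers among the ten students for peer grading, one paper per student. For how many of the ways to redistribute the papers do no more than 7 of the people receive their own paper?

# with exactly i fixed is C(10,i)·!(10-i); sum over i=0..7:
  i=0: C(10,0)·!10 = 1·1334961 = 1334961
  i=1: C(10,1)·!9 = 10·133496 = 1334960
  i=2: C(10,2)·!8 = 45·14833 = 667485
  i=3: C(10,3)·!7 = 120·1854 = 222480
  i=4: C(10,4)·!6 = 210·265 = 55650
  i=5: C(10,5)·!5 = 252·44 = 11088
  i=6: C(10,6)·!4 = 210·9 = 1890
  i=7: C(10,7)·!3 = 120·2 = 240
Total = 3628754.

3628754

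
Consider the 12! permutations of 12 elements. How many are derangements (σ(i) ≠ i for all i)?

176214841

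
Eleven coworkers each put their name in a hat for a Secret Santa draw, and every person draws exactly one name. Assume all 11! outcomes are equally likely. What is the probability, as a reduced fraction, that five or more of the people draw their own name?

Favorable outcomes: Σ_{i≥5} C(11,i)·!(11-i) = 462·265 + 462·44 + 330·9 + 165·2 + 55·1 + 11·0 + 1·1 = 146114.
Total outcomes: 11! = 39916800.
Probability = 146114/39916800 = 73057/19958400.

73057/19958400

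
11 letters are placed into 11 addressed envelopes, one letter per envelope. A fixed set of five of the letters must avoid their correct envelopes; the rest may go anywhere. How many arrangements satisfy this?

Inclusion-exclusion on the 5 forbidden self-matches:
Σ_{j=0}^{5} (-1)^j C(5,j)(11-j)!
= C(5,0)·11! - C(5,1)·10! + C(5,2)·9! - C(5,3)·8! + C(5,4)·7! - C(5,5)·6!
= 39916800 - 18144000 + 3628800 - 403200 + 25200 - 720
= 25022880

25022880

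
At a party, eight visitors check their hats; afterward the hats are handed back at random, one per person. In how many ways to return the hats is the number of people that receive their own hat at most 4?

40179

Sum C(8,i)·!(8-i) for i = 0..4:
  i=0: C(8,0)·!8 = 1·14833 = 14833
  i=1: C(8,1)·!7 = 8·1854 = 14832
  i=2: C(8,2)·!6 = 28·265 = 7420
  i=3: C(8,3)·!5 = 56·44 = 2464
  i=4: C(8,4)·!4 = 70·9 = 630
Total = 40179.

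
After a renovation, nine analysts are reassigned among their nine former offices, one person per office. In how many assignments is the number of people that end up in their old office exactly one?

Choose which one of the 9 is fixed: C(9,1) = 9.
The other 8 form a derangement: !8 = 14833.
Total: 9 × 14833 = 133497.

133497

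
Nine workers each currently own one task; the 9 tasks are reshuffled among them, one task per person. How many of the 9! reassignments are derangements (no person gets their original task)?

The subfactorial !9 = [9!/e] (nearest integer).
9! = 362880, and 362880/e ≈ 133496.09, so !9 = 133496.

133496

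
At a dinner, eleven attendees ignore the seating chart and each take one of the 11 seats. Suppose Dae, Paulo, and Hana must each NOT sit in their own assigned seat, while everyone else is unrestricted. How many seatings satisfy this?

Let A_j be the event that the j-th constrained one is fixed. By inclusion-exclusion over the 3 events:
Σ_{j=0}^{3} (-1)^j C(3,j)(11-j)!
= C(3,0)·11! - C(3,1)·10! + C(3,2)·9! - C(3,3)·8!
= 39916800 - 10886400 + 1088640 - 40320
= 30078720

30078720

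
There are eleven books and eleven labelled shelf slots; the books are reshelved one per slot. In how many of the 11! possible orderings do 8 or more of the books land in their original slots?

386

# with exactly i fixed is C(11,i)·!(11-i); sum over i=8..11:
  i=8: C(11,8)·!3 = 165·2 = 330
  i=9: C(11,9)·!2 = 55·1 = 55
  i=10: C(11,10)·!1 = 11·0 = 0
  i=11: C(11,11)·!0 = 1·1 = 1
Total = 386.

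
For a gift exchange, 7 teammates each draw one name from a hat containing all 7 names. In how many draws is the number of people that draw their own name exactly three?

315

Choose which 3 of the 7 are fixed: C(7,3) = 35.
The remaining 4 must be deranged: !4 = 9.
Total: 35 × 9 = 315.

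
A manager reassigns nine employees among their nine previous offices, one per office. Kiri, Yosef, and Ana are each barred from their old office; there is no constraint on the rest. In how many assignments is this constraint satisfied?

256320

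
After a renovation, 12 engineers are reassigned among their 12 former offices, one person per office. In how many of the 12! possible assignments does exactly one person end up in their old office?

176214840

Choose which one of the 12 is fixed: C(12,1) = 12.
The remaining 11 must be deranged: !11 = 14684570.
Total: 12 × 14684570 = 176214840.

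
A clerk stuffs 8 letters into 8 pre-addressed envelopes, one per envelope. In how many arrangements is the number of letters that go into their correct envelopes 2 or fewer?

37085

# with exactly i fixed is C(8,i)·!(8-i); sum over i=0..2:
  i=0: C(8,0)·!8 = 1·14833 = 14833
  i=1: C(8,1)·!7 = 8·1854 = 14832
  i=2: C(8,2)·!6 = 28·265 = 7420
Total = 37085.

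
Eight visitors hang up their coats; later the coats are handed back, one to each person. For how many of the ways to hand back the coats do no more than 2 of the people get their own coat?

37085

Sum C(8,i)·!(8-i) for i = 0..2:
  i=0: C(8,0)·!8 = 1·14833 = 14833
  i=1: C(8,1)·!7 = 8·1854 = 14832
  i=2: C(8,2)·!6 = 28·265 = 7420
Total = 37085.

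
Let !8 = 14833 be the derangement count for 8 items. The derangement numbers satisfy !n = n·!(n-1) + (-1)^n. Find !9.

133496

!9 = 9·14833 - 1 = 133496.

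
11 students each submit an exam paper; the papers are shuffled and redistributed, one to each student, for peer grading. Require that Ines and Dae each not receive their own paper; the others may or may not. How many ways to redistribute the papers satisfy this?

Let A_j be the event that the j-th constrained one is fixed. By inclusion-exclusion over the 2 events:
Σ_{j=0}^{2} (-1)^j C(2,j)(11-j)!
= C(2,0)·11! - C(2,1)·10! + C(2,2)·9!
= 39916800 - 7257600 + 362880
= 33022080

33022080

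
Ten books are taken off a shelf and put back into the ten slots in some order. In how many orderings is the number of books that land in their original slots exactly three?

Choose which 3 of the 10 are fixed: C(10,3) = 120.
The remaining 7 must be deranged: !7 = 1854.
Total: 120 × 1854 = 222480.

222480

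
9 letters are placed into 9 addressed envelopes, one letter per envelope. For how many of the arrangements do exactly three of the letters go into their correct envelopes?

Pick the 3 fixed positions: C(9,3) = 84 ways.
The other 6 form a derangement: !6 = 265.
Total: 84 × 265 = 22260.

22260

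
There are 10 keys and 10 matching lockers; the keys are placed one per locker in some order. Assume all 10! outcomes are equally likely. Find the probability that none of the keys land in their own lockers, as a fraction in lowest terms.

16481/44800

Favorable outcomes: !10 = 1334961.
Total outcomes: 10! = 3628800.
Probability = 1334961/3628800 = 16481/44800.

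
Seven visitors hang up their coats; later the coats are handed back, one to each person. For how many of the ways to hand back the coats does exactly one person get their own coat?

1855

Choose which one of the 7 is fixed: C(7,1) = 7.
The other 6 form a derangement: !6 = 265.
Total: 7 × 265 = 1855.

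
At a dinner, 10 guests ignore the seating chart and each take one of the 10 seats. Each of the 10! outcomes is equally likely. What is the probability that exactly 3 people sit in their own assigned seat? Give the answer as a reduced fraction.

103/1680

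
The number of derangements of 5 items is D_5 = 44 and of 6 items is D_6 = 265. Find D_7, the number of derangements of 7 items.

1854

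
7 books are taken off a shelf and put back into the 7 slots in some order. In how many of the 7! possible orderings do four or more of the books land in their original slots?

92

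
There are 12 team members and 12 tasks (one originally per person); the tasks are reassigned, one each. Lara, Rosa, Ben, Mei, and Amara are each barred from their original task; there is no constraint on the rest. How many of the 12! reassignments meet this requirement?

312273360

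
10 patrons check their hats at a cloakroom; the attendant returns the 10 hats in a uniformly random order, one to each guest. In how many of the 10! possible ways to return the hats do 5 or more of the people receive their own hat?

# with exactly i fixed is C(10,i)·!(10-i); sum over i=5..10:
  i=5: C(10,5)·!5 = 252·44 = 11088
  i=6: C(10,6)·!4 = 210·9 = 1890
  i=7: C(10,7)·!3 = 120·2 = 240
  i=8: C(10,8)·!2 = 45·1 = 45
  i=9: C(10,9)·!1 = 10·0 = 0
  i=10: C(10,10)·!0 = 1·1 = 1
Total = 13264.

13264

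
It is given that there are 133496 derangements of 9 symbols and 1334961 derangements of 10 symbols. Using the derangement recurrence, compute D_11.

14684570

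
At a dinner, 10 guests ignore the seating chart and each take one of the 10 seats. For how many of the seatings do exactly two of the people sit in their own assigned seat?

667485

Choose which 2 of the 10 are fixed: C(10,2) = 45.
The other 8 form a derangement: !8 = 14833.
Total: 45 × 14833 = 667485.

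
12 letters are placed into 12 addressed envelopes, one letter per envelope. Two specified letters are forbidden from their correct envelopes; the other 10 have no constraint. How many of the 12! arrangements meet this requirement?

402796800

Let A_j be the event that the j-th constrained one is fixed. By inclusion-exclusion over the 2 events:
Σ_{j=0}^{2} (-1)^j C(2,j)(12-j)!
= C(2,0)·12! - C(2,1)·11! + C(2,2)·10!
= 479001600 - 79833600 + 3628800
= 402796800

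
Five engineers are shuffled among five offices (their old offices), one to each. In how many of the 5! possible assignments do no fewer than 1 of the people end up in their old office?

# with exactly i fixed is C(5,i)·!(5-i); sum over i=1..5:
  i=1: C(5,1)·!4 = 5·9 = 45
  i=2: C(5,2)·!3 = 10·2 = 20
  i=3: C(5,3)·!2 = 10·1 = 10
  i=4: C(5,4)·!1 = 5·0 = 0
  i=5: C(5,5)·!0 = 1·1 = 1
Total = 76.

76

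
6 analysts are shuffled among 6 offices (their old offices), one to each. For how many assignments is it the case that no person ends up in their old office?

265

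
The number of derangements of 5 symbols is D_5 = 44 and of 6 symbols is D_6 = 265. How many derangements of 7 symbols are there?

1854

D_7 = (7-1)·(D_6 + D_5) = 6·(265 + 44) = 6·309 = 1854.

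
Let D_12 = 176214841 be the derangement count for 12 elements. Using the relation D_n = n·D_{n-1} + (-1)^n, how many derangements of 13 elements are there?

2290792932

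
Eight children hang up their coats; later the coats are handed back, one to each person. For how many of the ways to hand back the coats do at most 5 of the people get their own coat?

40291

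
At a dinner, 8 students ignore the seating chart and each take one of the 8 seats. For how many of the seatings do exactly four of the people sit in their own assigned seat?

630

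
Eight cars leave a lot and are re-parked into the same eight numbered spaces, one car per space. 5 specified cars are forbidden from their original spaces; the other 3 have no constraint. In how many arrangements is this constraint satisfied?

Let A_j be the event that the j-th constrained one is fixed. By inclusion-exclusion over the 5 events:
Σ_{j=0}^{5} (-1)^j C(5,j)(8-j)!
= C(5,0)·8! - C(5,1)·7! + C(5,2)·6! - C(5,3)·5! + C(5,4)·4! - C(5,5)·3!
= 40320 - 25200 + 7200 - 1200 + 120 - 6
= 21234

21234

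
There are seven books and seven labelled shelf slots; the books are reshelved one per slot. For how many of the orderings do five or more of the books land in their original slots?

# with exactly i fixed is C(7,i)·!(7-i); sum over i=5..7:
  i=5: C(7,5)·!2 = 21·1 = 21
  i=6: C(7,6)·!1 = 7·0 = 0
  i=7: C(7,7)·!0 = 1·1 = 1
Total = 22.

22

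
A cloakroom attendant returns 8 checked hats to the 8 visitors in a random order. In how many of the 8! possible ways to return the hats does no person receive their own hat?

14833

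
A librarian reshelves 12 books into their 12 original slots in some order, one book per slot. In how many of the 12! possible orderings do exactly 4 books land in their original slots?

Pick the 4 fixed positions: C(12,4) = 495 ways.
The other 8 form a derangement: !8 = 14833.
Total: 495 × 14833 = 7342335.

7342335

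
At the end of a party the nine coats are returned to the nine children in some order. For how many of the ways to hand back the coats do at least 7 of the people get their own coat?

37

# with exactly i fixed is C(9,i)·!(9-i); sum over i=7..9:
  i=7: C(9,7)·!2 = 36·1 = 36
  i=8: C(9,8)·!1 = 9·0 = 0
  i=9: C(9,9)·!0 = 1·1 = 1
Total = 37.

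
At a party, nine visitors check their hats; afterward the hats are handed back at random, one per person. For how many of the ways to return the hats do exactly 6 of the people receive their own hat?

168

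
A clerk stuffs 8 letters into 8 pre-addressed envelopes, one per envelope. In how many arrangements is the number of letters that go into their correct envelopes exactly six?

28

Choose which 6 of the 8 are fixed: C(8,6) = 28.
The remaining 2 must be deranged: !2 = 1.
Total: 28 × 1 = 28.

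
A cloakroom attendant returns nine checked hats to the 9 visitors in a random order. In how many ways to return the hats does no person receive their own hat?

By inclusion-exclusion, !9 = Σ (-1)^k · 9!/k! for k=0..9
= 9! - 9!/1! + 9!/2! - 9!/3! + 9!/4! - 9!/5! + 9!/6! - 9!/7! + 9!/8! - 9!/9!
= 362880 - 362880 + 181440 - 60480 + 15120 - 3024 + 504 - 72 + 9 - 1
= 133496

133496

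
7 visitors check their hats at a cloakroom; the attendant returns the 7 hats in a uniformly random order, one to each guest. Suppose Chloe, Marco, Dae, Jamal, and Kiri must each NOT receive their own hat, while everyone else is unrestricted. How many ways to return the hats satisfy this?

2428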